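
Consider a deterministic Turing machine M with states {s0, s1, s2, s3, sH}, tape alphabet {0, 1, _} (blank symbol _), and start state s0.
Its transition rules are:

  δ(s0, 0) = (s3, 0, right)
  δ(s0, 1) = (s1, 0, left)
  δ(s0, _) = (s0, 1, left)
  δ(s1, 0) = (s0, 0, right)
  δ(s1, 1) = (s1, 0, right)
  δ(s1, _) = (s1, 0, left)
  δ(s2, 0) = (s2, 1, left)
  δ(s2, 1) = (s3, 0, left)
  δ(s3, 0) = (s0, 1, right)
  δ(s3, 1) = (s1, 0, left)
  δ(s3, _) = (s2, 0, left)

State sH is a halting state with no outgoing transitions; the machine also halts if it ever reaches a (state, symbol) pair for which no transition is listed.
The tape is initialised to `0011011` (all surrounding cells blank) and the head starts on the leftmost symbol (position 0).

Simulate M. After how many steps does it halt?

23

s0 | _[0]011011_   read 0 → write 0, move right, go to s3
s3 | _0[0]11011_   read 0 → write 1, move right, go to s0
s0 | _01[1]1011_   read 1 → write 0, move left, go to s1
s1 | _0[1]01011_   read 1 → write 0, move right, go to s1
s1 | _00[0]1011_   read 0 → write 0, move right, go to s0
s0 | _000[1]011_   read 1 → write 0, move left, go to s1
s1 | _00[0]0011_   read 0 → write 0, move right, go to s0
s0 | _000[0]011_   read 0 → write 0, move right, go to s3
s3 | _0000[0]11_   read 0 → write 1, move right, go to s0
s0 | _00001[1]1_   read 1 → write 0, move left, go to s1
s1 | _0000[1]01_   read 1 → write 0, move right, go to s1
s1 | _00000[0]1_   read 0 → write 0, move right, go to s0
s0 | _000000[1]_   read 1 → write 0, move left, go to s1
s1 | _00000[0]0_   read 0 → write 0, move right, go to s0
s0 | _000000[0]_   read 0 → write 0, move right, go to s3
s3 | _0000000[_]   read _ → write 0, move left, go to s2
s2 | _000000[0]0   read 0 → write 1, move left, go to s2
s2 | _00000[0]10   read 0 → write 1, move left, go to s2
s2 | _0000[0]110   read 0 → write 1, move left, go to s2
s2 | _000[0]1110   read 0 → write 1, move left, go to s2
s2 | _00[0]11110   read 0 → write 1, move left, go to s2
s2 | _0[0]111110   read 0 → write 1, move left, go to s2
s2 | _[0]1111110   read 0 → write 1, move left, go to s2
s2 | [_]11111110
M halts after 23 transitions.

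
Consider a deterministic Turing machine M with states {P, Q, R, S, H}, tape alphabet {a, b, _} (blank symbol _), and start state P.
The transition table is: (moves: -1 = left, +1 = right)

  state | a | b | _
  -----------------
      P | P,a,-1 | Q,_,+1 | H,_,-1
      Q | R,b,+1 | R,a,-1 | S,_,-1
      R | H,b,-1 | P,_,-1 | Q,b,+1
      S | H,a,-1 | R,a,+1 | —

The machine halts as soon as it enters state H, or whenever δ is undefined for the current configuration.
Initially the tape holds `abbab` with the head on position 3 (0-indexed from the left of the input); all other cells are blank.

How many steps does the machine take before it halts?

6

state=P head=3 tape=abb[a]b   (P,a)→(P,a,-1)
state=P head=2 tape=ab[b]ab   (P,b)→(Q,_,+1)
state=Q head=3 tape=ab_[a]b   (Q,a)→(R,b,+1)
state=R head=4 tape=ab_b[b]   (R,b)→(P,_,-1)
state=P head=3 tape=ab_[b]_   (P,b)→(Q,_,+1)
state=Q head=4 tape=ab__[_]   (Q,_)→(S,_,-1)
state=S head=3 tape=ab_[_]_
M halts after 6 transitions.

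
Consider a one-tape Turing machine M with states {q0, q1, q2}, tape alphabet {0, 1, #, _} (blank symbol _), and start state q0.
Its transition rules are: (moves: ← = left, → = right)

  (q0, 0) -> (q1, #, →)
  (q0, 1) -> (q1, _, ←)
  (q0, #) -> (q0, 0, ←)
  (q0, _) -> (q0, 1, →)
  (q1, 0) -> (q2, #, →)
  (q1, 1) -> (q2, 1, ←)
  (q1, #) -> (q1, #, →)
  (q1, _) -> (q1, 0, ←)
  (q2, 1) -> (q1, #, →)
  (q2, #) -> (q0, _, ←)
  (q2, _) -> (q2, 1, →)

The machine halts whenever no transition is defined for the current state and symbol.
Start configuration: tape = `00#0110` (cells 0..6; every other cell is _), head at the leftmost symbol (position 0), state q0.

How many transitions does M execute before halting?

state=q0 head=0 tape=_[0]0#0110   (q0,0)→(q1,#,→)
state=q1 head=1 tape=_#[0]#0110   (q1,0)→(q2,#,→)
state=q2 head=2 tape=_##[#]0110   (q2,#)→(q0,_,←)
state=q0 head=1 tape=_#[#]_0110   (q0,#)→(q0,0,←)
state=q0 head=0 tape=_[#]0_0110   (q0,#)→(q0,0,←)
state=q0 head=-1 tape=[_]00_0110   (q0,_)→(q0,1,→)
state=q0 head=0 tape=1[0]0_0110   (q0,0)→(q1,#,→)
state=q1 head=1 tape=1#[0]_0110   (q1,0)→(q2,#,→)
state=q2 head=2 tape=1##[_]0110   (q2,_)→(q2,1,→)
state=q2 head=3 tape=1##1[0]110
M halts after 9 transitions.

9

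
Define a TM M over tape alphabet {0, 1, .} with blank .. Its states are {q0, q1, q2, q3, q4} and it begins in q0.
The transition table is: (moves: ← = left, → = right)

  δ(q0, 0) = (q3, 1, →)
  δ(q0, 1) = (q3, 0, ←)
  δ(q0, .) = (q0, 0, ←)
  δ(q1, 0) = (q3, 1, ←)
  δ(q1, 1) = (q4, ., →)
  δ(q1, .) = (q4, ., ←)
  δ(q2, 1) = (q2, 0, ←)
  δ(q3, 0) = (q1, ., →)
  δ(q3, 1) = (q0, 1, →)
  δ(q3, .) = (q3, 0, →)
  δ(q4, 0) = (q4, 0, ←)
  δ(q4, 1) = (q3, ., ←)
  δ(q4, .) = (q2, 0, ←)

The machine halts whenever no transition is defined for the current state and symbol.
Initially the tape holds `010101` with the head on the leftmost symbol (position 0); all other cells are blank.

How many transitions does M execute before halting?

q0 | .[0]10101..   read 0 → write 1, move →, go to q3
q3 | .1[1]0101..   read 1 → write 1, move →, go to q0
q0 | .11[0]101..   read 0 → write 1, move →, go to q3
q3 | .111[1]01..   read 1 → write 1, move →, go to q0
q0 | .1111[0]1..   read 0 → write 1, move →, go to q3
q3 | .11111[1]..   read 1 → write 1, move →, go to q0
q0 | .111111[.].   read . → write 0, move ←, go to q0
q0 | .11111[1]0.   read 1 → write 0, move ←, go to q3
q3 | .1111[1]00.   read 1 → write 1, move →, go to q0
q0 | .11111[0]0.   read 0 → write 1, move →, go to q3
q3 | .111111[0].   read 0 → write ., move →, go to q1
q1 | .111111.[.]   read . → write ., move ←, go to q4
q4 | .111111[.].   read . → write 0, move ←, go to q2
q2 | .11111[1]0.   read 1 → write 0, move ←, go to q2
q2 | .1111[1]00.   read 1 → write 0, move ←, go to q2
q2 | .111[1]000.   read 1 → write 0, move ←, go to q2
q2 | .11[1]0000.   read 1 → write 0, move ←, go to q2
q2 | .1[1]00000.   read 1 → write 0, move ←, go to q2
q2 | .[1]000000.   read 1 → write 0, move ←, go to q2
q2 | [.]0000000.
M halts after 19 transitions.

19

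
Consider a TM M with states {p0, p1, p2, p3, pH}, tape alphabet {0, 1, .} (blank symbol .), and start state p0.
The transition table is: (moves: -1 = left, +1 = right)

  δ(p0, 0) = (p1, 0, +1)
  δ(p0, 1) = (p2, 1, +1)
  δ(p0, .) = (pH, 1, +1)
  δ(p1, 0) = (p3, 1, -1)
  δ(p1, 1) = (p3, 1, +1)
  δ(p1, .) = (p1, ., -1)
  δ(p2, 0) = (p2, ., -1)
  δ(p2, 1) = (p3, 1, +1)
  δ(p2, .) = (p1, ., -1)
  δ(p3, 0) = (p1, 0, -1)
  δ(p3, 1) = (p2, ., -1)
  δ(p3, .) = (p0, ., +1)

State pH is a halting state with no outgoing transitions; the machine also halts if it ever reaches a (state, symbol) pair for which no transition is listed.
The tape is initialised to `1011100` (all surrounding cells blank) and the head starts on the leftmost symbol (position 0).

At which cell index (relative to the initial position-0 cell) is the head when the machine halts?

state=p0 head=0 tape=[1]011100...   (p0,1)→(p2,1,+1)
state=p2 head=1 tape=1[0]11100...   (p2,0)→(p2,.,-1)
state=p2 head=0 tape=[1].11100...   (p2,1)→(p3,1,+1)
state=p3 head=1 tape=1[.]11100...   (p3,.)→(p0,.,+1)
state=p0 head=2 tape=1.[1]1100...   (p0,1)→(p2,1,+1)
state=p2 head=3 tape=1.1[1]100...   (p2,1)→(p3,1,+1)
state=p3 head=4 tape=1.11[1]00...   (p3,1)→(p2,.,-1)
state=p2 head=3 tape=1.1[1].00...   (p2,1)→(p3,1,+1)
state=p3 head=4 tape=1.11[.]00...   (p3,.)→(p0,.,+1)
state=p0 head=5 tape=1.11.[0]0...   (p0,0)→(p1,0,+1)
state=p1 head=6 tape=1.11.0[0]...   (p1,0)→(p3,1,-1)
state=p3 head=5 tape=1.11.[0]1...   (p3,0)→(p1,0,-1)
state=p1 head=4 tape=1.11[.]01...   (p1,.)→(p1,.,-1)
state=p1 head=3 tape=1.1[1].01...   (p1,1)→(p3,1,+1)
state=p3 head=4 tape=1.11[.]01...   (p3,.)→(p0,.,+1)
state=p0 head=5 tape=1.11.[0]1...   (p0,0)→(p1,0,+1)
state=p1 head=6 tape=1.11.0[1]...   (p1,1)→(p3,1,+1)
state=p3 head=7 tape=1.11.01[.]..   (p3,.)→(p0,.,+1)
state=p0 head=8 tape=1.11.01.[.].   (p0,.)→(pH,1,+1)
state=pH head=9 tape=1.11.01.1[.]
At halt the head is at cell 9.

9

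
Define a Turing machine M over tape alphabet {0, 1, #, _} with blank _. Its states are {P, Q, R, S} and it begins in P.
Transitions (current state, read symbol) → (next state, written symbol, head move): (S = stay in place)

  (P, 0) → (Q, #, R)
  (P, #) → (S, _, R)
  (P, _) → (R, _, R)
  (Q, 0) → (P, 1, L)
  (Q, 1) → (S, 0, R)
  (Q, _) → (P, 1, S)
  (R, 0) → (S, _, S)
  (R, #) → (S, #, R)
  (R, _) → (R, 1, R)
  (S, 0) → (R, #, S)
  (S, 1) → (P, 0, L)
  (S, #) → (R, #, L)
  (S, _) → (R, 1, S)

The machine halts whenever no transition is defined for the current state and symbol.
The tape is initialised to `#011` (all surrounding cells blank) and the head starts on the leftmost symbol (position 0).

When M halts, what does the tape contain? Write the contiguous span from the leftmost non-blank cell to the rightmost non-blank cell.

#1

P | [#]011_   read # → write _, move R, go to S
S | _[0]11_   read 0 → write #, move S, go to R
R | _[#]11_   read # → write #, move R, go to S
S | _#[1]1_   read 1 → write 0, move L, go to P
P | _[#]01_   read # → write _, move R, go to S
S | __[0]1_   read 0 → write #, move S, go to R
R | __[#]1_   read # → write #, move R, go to S
S | __#[1]_   read 1 → write 0, move L, go to P
P | __[#]0_   read # → write _, move R, go to S
S | ___[0]_   read 0 → write #, move S, go to R
R | ___[#]_   read # → write #, move R, go to S
S | ___#[_]   read _ → write 1, move S, go to R
R | ___#[1]
The non-blank tape span at halt is #1.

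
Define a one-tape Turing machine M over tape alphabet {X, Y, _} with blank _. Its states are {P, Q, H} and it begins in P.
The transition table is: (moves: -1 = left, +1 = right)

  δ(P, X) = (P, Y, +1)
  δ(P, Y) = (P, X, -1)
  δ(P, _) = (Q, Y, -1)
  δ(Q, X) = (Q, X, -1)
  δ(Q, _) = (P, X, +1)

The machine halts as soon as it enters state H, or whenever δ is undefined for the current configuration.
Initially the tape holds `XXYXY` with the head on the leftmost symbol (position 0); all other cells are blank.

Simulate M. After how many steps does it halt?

state=P head=0 tape=____[X]XYXY_   (P,X)→(P,Y,+1)
state=P head=1 tape=____Y[X]YXY_   (P,X)→(P,Y,+1)
state=P head=2 tape=____YY[Y]XY_   (P,Y)→(P,X,-1)
state=P head=1 tape=____Y[Y]XXY_   (P,Y)→(P,X,-1)
state=P head=0 tape=____[Y]XXXY_   (P,Y)→(P,X,-1)
state=P head=-1 tape=___[_]XXXXY_   (P,_)→(Q,Y,-1)
state=Q head=-2 tape=__[_]YXXXXY_   (Q,_)→(P,X,+1)
state=P head=-1 tape=__X[Y]XXXXY_   (P,Y)→(P,X,-1)
state=P head=-2 tape=__[X]XXXXXY_   (P,X)→(P,Y,+1)
state=P head=-1 tape=__Y[X]XXXXY_   (P,X)→(P,Y,+1)
state=P head=0 tape=__YY[X]XXXY_   (P,X)→(P,Y,+1)
state=P head=1 tape=__YYY[X]XXY_   (P,X)→(P,Y,+1)
state=P head=2 tape=__YYYY[X]XY_   (P,X)→(P,Y,+1)
state=P head=3 tape=__YYYYY[X]Y_   (P,X)→(P,Y,+1)
state=P head=4 tape=__YYYYYY[Y]_   (P,Y)→(P,X,-1)
state=P head=3 tape=__YYYYY[Y]X_   (P,Y)→(P,X,-1)
state=P head=2 tape=__YYYY[Y]XX_   (P,Y)→(P,X,-1)
state=P head=1 tape=__YYY[Y]XXX_   (P,Y)→(P,X,-1)
state=P head=0 tape=__YY[Y]XXXX_   (P,Y)→(P,X,-1)
state=P head=-1 tape=__Y[Y]XXXXX_   (P,Y)→(P,X,-1)
state=P head=-2 tape=__[Y]XXXXXX_   (P,Y)→(P,X,-1)
state=P head=-3 tape=_[_]XXXXXXX_   (P,_)→(Q,Y,-1)
state=Q head=-4 tape=[_]YXXXXXXX_   (Q,_)→(P,X,+1)
state=P head=-3 tape=X[Y]XXXXXXX_   (P,Y)→(P,X,-1)
state=P head=-4 tape=[X]XXXXXXXX_   (P,X)→(P,Y,+1)
state=P head=-3 tape=Y[X]XXXXXXX_   (P,X)→(P,Y,+1)
state=P head=-2 tape=YY[X]XXXXXX_   (P,X)→(P,Y,+1)
state=P head=-1 tape=YYY[X]XXXXX_   (P,X)→(P,Y,+1)
state=P head=0 tape=YYYY[X]XXXX_   (P,X)→(P,Y,+1)
state=P head=1 tape=YYYYY[X]XXX_   (P,X)→(P,Y,+1)
state=P head=2 tape=YYYYYY[X]XX_   (P,X)→(P,Y,+1)
state=P head=3 tape=YYYYYYY[X]X_   (P,X)→(P,Y,+1)
state=P head=4 tape=YYYYYYYY[X]_   (P,X)→(P,Y,+1)
state=P head=5 tape=YYYYYYYYY[_]   (P,_)→(Q,Y,-1)
state=Q head=4 tape=YYYYYYYY[Y]Y
M halts after 34 transitions.

34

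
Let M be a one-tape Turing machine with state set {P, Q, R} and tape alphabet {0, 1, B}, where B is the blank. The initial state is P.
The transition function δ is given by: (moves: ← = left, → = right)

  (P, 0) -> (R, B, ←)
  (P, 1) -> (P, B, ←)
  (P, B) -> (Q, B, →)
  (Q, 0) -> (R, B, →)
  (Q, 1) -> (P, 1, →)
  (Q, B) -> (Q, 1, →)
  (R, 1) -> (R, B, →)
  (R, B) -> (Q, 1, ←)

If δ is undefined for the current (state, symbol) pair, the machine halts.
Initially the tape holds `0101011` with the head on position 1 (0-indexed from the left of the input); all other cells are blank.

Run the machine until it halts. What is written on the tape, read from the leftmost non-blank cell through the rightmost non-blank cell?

11B1BB011

state=P head=1 tape=BB0[1]01011   (P,1)→(P,B,←)
state=P head=0 tape=BB[0]B01011   (P,0)→(R,B,←)
state=R head=-1 tape=B[B]BB01011   (R,B)→(Q,1,←)
state=Q head=-2 tape=[B]1BB01011   (Q,B)→(Q,1,→)
state=Q head=-1 tape=1[1]BB01011   (Q,1)→(P,1,→)
state=P head=0 tape=11[B]B01011   (P,B)→(Q,B,→)
state=Q head=1 tape=11B[B]01011   (Q,B)→(Q,1,→)
state=Q head=2 tape=11B1[0]1011   (Q,0)→(R,B,→)
state=R head=3 tape=11B1B[1]011   (R,1)→(R,B,→)
state=R head=4 tape=11B1BB[0]11
The non-blank tape span at halt is 11B1BB011.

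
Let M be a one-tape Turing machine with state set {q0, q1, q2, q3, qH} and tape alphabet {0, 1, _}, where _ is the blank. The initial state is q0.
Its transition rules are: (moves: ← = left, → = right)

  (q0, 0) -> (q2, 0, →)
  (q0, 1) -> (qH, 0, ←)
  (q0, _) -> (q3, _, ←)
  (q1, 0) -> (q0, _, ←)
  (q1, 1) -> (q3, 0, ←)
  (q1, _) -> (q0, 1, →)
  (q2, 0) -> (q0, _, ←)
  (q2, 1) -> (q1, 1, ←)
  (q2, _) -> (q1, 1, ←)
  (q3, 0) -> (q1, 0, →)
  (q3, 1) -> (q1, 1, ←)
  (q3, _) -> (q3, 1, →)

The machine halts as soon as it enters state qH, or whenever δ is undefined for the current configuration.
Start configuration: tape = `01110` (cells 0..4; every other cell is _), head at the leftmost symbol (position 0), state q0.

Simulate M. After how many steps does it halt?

20

state=q0 head=0 tape=____[0]1110   (q0,0)→(q2,0,→)
state=q2 head=1 tape=____0[1]110   (q2,1)→(q1,1,←)
state=q1 head=0 tape=____[0]1110   (q1,0)→(q0,_,←)
state=q0 head=-1 tape=___[_]_1110   (q0,_)→(q3,_,←)
state=q3 head=-2 tape=__[_]__1110   (q3,_)→(q3,1,→)
state=q3 head=-1 tape=__1[_]_1110   (q3,_)→(q3,1,→)
state=q3 head=0 tape=__11[_]1110   (q3,_)→(q3,1,→)
state=q3 head=1 tape=__111[1]110   (q3,1)→(q1,1,←)
state=q1 head=0 tape=__11[1]1110   (q1,1)→(q3,0,←)
state=q3 head=-1 tape=__1[1]01110   (q3,1)→(q1,1,←)
state=q1 head=-2 tape=__[1]101110   (q1,1)→(q3,0,←)
state=q3 head=-3 tape=_[_]0101110   (q3,_)→(q3,1,→)
state=q3 head=-2 tape=_1[0]101110   (q3,0)→(q1,0,→)
state=q1 head=-1 tape=_10[1]01110   (q1,1)→(q3,0,←)
state=q3 head=-2 tape=_1[0]001110   (q3,0)→(q1,0,→)
state=q1 head=-1 tape=_10[0]01110   (q1,0)→(q0,_,←)
state=q0 head=-2 tape=_1[0]_01110   (q0,0)→(q2,0,→)
state=q2 head=-1 tape=_10[_]01110   (q2,_)→(q1,1,←)
state=q1 head=-2 tape=_1[0]101110   (q1,0)→(q0,_,←)
state=q0 head=-3 tape=_[1]_101110   (q0,1)→(qH,0,←)
state=qH head=-4 tape=[_]0_101110
M halts after 20 transitions.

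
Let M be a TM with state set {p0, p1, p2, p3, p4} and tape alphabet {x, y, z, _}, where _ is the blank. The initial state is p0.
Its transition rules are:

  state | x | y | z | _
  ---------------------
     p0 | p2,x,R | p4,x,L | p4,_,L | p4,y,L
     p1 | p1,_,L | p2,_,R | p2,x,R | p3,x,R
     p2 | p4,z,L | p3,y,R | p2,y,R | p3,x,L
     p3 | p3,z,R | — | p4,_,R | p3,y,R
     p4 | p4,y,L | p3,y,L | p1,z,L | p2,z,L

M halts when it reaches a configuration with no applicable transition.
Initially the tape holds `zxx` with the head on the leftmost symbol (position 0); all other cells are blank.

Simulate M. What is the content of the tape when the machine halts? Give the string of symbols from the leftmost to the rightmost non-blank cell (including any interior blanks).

yyyzxx

state=p0 head=0 tape=___[z]xx   (p0,z)→(p4,_,L)
state=p4 head=-1 tape=__[_]_xx   (p4,_)→(p2,z,L)
state=p2 head=-2 tape=_[_]z_xx   (p2,_)→(p3,x,L)
state=p3 head=-3 tape=[_]xz_xx   (p3,_)→(p3,y,R)
state=p3 head=-2 tape=y[x]z_xx   (p3,x)→(p3,z,R)
state=p3 head=-1 tape=yz[z]_xx   (p3,z)→(p4,_,R)
state=p4 head=0 tape=yz_[_]xx   (p4,_)→(p2,z,L)
state=p2 head=-1 tape=yz[_]zxx   (p2,_)→(p3,x,L)
state=p3 head=-2 tape=y[z]xzxx   (p3,z)→(p4,_,R)
state=p4 head=-1 tape=y_[x]zxx   (p4,x)→(p4,y,L)
state=p4 head=-2 tape=y[_]yzxx   (p4,_)→(p2,z,L)
state=p2 head=-3 tape=[y]zyzxx   (p2,y)→(p3,y,R)
state=p3 head=-2 tape=y[z]yzxx   (p3,z)→(p4,_,R)
state=p4 head=-1 tape=y_[y]zxx   (p4,y)→(p3,y,L)
state=p3 head=-2 tape=y[_]yzxx   (p3,_)→(p3,y,R)
state=p3 head=-1 tape=yy[y]zxx
The non-blank tape span at halt is yyyzxx.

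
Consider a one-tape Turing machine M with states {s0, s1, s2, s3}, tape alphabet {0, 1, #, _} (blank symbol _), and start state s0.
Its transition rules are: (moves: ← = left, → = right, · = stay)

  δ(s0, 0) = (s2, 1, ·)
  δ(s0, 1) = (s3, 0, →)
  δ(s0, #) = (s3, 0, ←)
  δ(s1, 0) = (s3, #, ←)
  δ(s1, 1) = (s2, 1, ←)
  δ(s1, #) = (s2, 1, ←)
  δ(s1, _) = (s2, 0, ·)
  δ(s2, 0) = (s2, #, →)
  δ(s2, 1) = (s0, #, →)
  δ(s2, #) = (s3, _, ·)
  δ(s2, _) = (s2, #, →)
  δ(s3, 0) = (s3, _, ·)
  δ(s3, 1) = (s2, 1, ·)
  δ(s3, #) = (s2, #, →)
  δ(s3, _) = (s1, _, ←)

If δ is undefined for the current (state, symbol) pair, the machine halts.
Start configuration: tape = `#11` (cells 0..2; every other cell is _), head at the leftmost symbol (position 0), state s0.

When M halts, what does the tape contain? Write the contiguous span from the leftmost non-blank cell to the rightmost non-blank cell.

###_1

state=s0 head=0 tape=___[#]11_   (s0,#)→(s3,0,←)
state=s3 head=-1 tape=__[_]011_   (s3,_)→(s1,_,←)
state=s1 head=-2 tape=_[_]_011_   (s1,_)→(s2,0,·)
state=s2 head=-2 tape=_[0]_011_   (s2,0)→(s2,#,→)
state=s2 head=-1 tape=_#[_]011_   (s2,_)→(s2,#,→)
state=s2 head=0 tape=_##[0]11_   (s2,0)→(s2,#,→)
state=s2 head=1 tape=_###[1]1_   (s2,1)→(s0,#,→)
state=s0 head=2 tape=_####[1]_   (s0,1)→(s3,0,→)
state=s3 head=3 tape=_####0[_]   (s3,_)→(s1,_,←)
state=s1 head=2 tape=_####[0]_   (s1,0)→(s3,#,←)
state=s3 head=1 tape=_###[#]#_   (s3,#)→(s2,#,→)
state=s2 head=2 tape=_####[#]_   (s2,#)→(s3,_,·)
state=s3 head=2 tape=_####[_]_   (s3,_)→(s1,_,←)
state=s1 head=1 tape=_###[#]__   (s1,#)→(s2,1,←)
state=s2 head=0 tape=_##[#]1__   (s2,#)→(s3,_,·)
state=s3 head=0 tape=_##[_]1__   (s3,_)→(s1,_,←)
state=s1 head=-1 tape=_#[#]_1__   (s1,#)→(s2,1,←)
state=s2 head=-2 tape=_[#]1_1__   (s2,#)→(s3,_,·)
state=s3 head=-2 tape=_[_]1_1__   (s3,_)→(s1,_,←)
state=s1 head=-3 tape=[_]_1_1__   (s1,_)→(s2,0,·)
state=s2 head=-3 tape=[0]_1_1__   (s2,0)→(s2,#,→)
state=s2 head=-2 tape=#[_]1_1__   (s2,_)→(s2,#,→)
state=s2 head=-1 tape=##[1]_1__   (s2,1)→(s0,#,→)
state=s0 head=0 tape=###[_]1__
The non-blank tape span at halt is ###_1.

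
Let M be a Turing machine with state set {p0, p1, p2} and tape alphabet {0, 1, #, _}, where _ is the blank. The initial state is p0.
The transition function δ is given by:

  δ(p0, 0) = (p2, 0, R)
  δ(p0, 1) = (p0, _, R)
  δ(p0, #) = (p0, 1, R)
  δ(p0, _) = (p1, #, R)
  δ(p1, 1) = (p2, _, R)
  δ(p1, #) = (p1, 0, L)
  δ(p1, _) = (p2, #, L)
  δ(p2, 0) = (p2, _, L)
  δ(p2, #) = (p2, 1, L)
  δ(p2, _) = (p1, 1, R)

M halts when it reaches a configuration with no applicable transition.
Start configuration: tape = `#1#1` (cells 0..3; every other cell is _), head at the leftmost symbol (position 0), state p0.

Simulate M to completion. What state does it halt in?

state=p0 head=0 tape=[#]1#1____   (p0,#)→(p0,1,R)
state=p0 head=1 tape=1[1]#1____   (p0,1)→(p0,_,R)
state=p0 head=2 tape=1_[#]1____   (p0,#)→(p0,1,R)
state=p0 head=3 tape=1_1[1]____   (p0,1)→(p0,_,R)
state=p0 head=4 tape=1_1_[_]___   (p0,_)→(p1,#,R)
state=p1 head=5 tape=1_1_#[_]__   (p1,_)→(p2,#,L)
state=p2 head=4 tape=1_1_[#]#__   (p2,#)→(p2,1,L)
state=p2 head=3 tape=1_1[_]1#__   (p2,_)→(p1,1,R)
state=p1 head=4 tape=1_11[1]#__   (p1,1)→(p2,_,R)
state=p2 head=5 tape=1_11_[#]__   (p2,#)→(p2,1,L)
state=p2 head=4 tape=1_11[_]1__   (p2,_)→(p1,1,R)
state=p1 head=5 tape=1_111[1]__   (p1,1)→(p2,_,R)
state=p2 head=6 tape=1_111_[_]_   (p2,_)→(p1,1,R)
state=p1 head=7 tape=1_111_1[_]   (p1,_)→(p2,#,L)
state=p2 head=6 tape=1_111_[1]#
No transition is defined for (p2, 1); M halts in state p2.

p2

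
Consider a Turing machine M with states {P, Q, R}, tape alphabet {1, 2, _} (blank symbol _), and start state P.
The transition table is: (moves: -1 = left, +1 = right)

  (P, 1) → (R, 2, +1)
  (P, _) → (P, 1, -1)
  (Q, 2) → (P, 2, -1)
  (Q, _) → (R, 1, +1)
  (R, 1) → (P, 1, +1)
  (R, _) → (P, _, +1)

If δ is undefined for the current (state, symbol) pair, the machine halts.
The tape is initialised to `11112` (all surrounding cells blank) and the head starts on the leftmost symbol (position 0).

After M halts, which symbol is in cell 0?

P | [1]1112   read 1 → write 2, move +1, go to R
R | 2[1]112   read 1 → write 1, move +1, go to P
P | 21[1]12   read 1 → write 2, move +1, go to R
R | 212[1]2   read 1 → write 1, move +1, go to P
P | 2121[2]
Cell 0 holds 2 when M halts.

2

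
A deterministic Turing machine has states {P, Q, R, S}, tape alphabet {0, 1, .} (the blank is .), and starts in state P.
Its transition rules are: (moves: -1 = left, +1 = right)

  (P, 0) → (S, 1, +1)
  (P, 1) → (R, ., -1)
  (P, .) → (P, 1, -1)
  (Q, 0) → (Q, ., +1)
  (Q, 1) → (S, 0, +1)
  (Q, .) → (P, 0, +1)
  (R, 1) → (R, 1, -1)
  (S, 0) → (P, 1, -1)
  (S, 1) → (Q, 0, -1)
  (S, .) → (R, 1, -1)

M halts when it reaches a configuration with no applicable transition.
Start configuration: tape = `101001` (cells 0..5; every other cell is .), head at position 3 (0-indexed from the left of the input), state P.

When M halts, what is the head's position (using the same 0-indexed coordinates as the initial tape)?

state=P head=3 tape=101[0]01   (P,0)→(S,1,+1)
state=S head=4 tape=1011[0]1   (S,0)→(P,1,-1)
state=P head=3 tape=101[1]11   (P,1)→(R,.,-1)
state=R head=2 tape=10[1].11   (R,1)→(R,1,-1)
state=R head=1 tape=1[0]1.11
At halt the head is at cell 1.

1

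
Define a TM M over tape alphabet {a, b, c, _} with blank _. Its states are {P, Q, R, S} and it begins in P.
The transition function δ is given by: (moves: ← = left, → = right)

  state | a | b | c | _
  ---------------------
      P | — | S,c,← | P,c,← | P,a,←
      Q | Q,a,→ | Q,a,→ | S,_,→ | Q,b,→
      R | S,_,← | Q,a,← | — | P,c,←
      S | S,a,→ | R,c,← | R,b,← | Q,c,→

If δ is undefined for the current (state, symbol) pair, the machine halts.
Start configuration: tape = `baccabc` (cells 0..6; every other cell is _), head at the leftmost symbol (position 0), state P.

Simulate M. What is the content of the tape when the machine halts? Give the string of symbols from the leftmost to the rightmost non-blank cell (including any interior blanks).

P | _[b]accabc   read b → write c, move ←, go to S
S | [_]caccabc   read _ → write c, move →, go to Q
Q | c[c]accabc   read c → write _, move →, go to S
S | c_[a]ccabc   read a → write a, move →, go to S
S | c_a[c]cabc   read c → write b, move ←, go to R
R | c_[a]bcabc   read a → write _, move ←, go to S
S | c[_]_bcabc   read _ → write c, move →, go to Q
Q | cc[_]bcabc   read _ → write b, move →, go to Q
Q | ccb[b]cabc   read b → write a, move →, go to Q
Q | ccba[c]abc   read c → write _, move →, go to S
S | ccba_[a]bc   read a → write a, move →, go to S
S | ccba_a[b]c   read b → write c, move ←, go to R
R | ccba_[a]cc   read a → write _, move ←, go to S
S | ccba[_]_cc   read _ → write c, move →, go to Q
Q | ccbac[_]cc   read _ → write b, move →, go to Q
Q | ccbacb[c]c   read c → write _, move →, go to S
S | ccbacb_[c]   read c → write b, move ←, go to R
R | ccbacb[_]b   read _ → write c, move ←, go to P
P | ccbac[b]cb   read b → write c, move ←, go to S
S | ccba[c]ccb   read c → write b, move ←, go to R
R | ccb[a]bccb   read a → write _, move ←, go to S
S | cc[b]_bccb   read b → write c, move ←, go to R
R | c[c]c_bccb
The non-blank tape span at halt is ccc_bccb.

ccc_bccb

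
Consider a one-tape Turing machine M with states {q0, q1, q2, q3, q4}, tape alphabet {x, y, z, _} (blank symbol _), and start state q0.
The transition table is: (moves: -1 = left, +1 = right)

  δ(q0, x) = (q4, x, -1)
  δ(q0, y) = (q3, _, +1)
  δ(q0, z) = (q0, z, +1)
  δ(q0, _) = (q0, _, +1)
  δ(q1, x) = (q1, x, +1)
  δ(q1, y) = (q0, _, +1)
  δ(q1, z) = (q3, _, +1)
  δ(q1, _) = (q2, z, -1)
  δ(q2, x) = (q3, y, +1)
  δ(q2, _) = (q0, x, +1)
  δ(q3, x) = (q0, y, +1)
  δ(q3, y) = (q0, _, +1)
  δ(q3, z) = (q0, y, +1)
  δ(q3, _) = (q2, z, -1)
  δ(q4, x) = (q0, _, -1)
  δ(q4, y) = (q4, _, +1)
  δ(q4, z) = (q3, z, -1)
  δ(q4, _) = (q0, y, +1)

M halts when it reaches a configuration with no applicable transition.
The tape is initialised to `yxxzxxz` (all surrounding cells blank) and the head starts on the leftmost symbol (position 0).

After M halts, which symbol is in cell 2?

q0 | [y]xxzxxz   read y → write _, move +1, go to q3
q3 | _[x]xzxxz   read x → write y, move +1, go to q0
q0 | _y[x]zxxz   read x → write x, move -1, go to q4
q4 | _[y]xzxxz   read y → write _, move +1, go to q4
q4 | __[x]zxxz   read x → write _, move -1, go to q0
q0 | _[_]_zxxz   read _ → write _, move +1, go to q0
q0 | __[_]zxxz   read _ → write _, move +1, go to q0
q0 | ___[z]xxz   read z → write z, move +1, go to q0
q0 | ___z[x]xz   read x → write x, move -1, go to q4
q4 | ___[z]xxz   read z → write z, move -1, go to q3
q3 | __[_]zxxz   read _ → write z, move -1, go to q2
q2 | _[_]zzxxz   read _ → write x, move +1, go to q0
q0 | _x[z]zxxz   read z → write z, move +1, go to q0
q0 | _xz[z]xxz   read z → write z, move +1, go to q0
q0 | _xzz[x]xz   read x → write x, move -1, go to q4
q4 | _xz[z]xxz   read z → write z, move -1, go to q3
q3 | _x[z]zxxz   read z → write y, move +1, go to q0
q0 | _xy[z]xxz   read z → write z, move +1, go to q0
q0 | _xyz[x]xz   read x → write x, move -1, go to q4
q4 | _xy[z]xxz   read z → write z, move -1, go to q3
q3 | _x[y]zxxz   read y → write _, move +1, go to q0
q0 | _x_[z]xxz   read z → write z, move +1, go to q0
q0 | _x_z[x]xz   read x → write x, move -1, go to q4
q4 | _x_[z]xxz   read z → write z, move -1, go to q3
q3 | _x[_]zxxz   read _ → write z, move -1, go to q2
q2 | _[x]zzxxz   read x → write y, move +1, go to q3
q3 | _y[z]zxxz   read z → write y, move +1, go to q0
q0 | _yy[z]xxz   read z → write z, move +1, go to q0
q0 | _yyz[x]xz   read x → write x, move -1, go to q4
q4 | _yy[z]xxz   read z → write z, move -1, go to q3
q3 | _y[y]zxxz   read y → write _, move +1, go to q0
q0 | _y_[z]xxz   read z → write z, move +1, go to q0
q0 | _y_z[x]xz   read x → write x, move -1, go to q4
q4 | _y_[z]xxz   read z → write z, move -1, go to q3
q3 | _y[_]zxxz   read _ → write z, move -1, go to q2
q2 | _[y]zzxxz
Cell 2 holds z when M halts.

z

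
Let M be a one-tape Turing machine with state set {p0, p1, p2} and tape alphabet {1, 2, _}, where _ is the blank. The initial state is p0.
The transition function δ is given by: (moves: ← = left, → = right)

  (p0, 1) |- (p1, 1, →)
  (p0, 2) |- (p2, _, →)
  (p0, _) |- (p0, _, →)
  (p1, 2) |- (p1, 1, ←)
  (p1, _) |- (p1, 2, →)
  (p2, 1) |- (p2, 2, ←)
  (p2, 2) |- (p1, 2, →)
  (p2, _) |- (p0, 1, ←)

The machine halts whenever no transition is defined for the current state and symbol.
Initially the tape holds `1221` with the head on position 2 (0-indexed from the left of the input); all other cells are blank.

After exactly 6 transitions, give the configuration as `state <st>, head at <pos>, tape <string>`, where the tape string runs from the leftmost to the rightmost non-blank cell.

state p0, head at 0, tape 1122

state=p0 head=2 tape=12[2]1   (p0,2)→(p2,_,→)
state=p2 head=3 tape=12_[1]   (p2,1)→(p2,2,←)
state=p2 head=2 tape=12[_]2   (p2,_)→(p0,1,←)
state=p0 head=1 tape=1[2]12   (p0,2)→(p2,_,→)
state=p2 head=2 tape=1_[1]2   (p2,1)→(p2,2,←)
state=p2 head=1 tape=1[_]22   (p2,_)→(p0,1,←)
state=p0 head=0 tape=[1]122
After 6 steps: state p0, head at 0, tape 1122.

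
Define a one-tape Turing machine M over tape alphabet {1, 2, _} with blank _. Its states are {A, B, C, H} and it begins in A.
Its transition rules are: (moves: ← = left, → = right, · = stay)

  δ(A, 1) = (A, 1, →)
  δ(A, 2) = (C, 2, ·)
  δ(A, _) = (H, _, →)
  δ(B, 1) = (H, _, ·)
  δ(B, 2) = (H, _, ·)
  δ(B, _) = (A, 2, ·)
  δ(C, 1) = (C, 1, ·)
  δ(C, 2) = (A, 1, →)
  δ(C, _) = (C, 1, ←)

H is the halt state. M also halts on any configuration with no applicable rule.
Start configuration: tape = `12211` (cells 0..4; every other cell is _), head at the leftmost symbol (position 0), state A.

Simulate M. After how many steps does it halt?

8

state=A head=0 tape=[1]2211__   (A,1)→(A,1,→)
state=A head=1 tape=1[2]211__   (A,2)→(C,2,·)
state=C head=1 tape=1[2]211__   (C,2)→(A,1,→)
state=A head=2 tape=11[2]11__   (A,2)→(C,2,·)
state=C head=2 tape=11[2]11__   (C,2)→(A,1,→)
state=A head=3 tape=111[1]1__   (A,1)→(A,1,→)
state=A head=4 tape=1111[1]__   (A,1)→(A,1,→)
state=A head=5 tape=11111[_]_   (A,_)→(H,_,→)
state=H head=6 tape=11111_[_]
M halts after 8 transitions.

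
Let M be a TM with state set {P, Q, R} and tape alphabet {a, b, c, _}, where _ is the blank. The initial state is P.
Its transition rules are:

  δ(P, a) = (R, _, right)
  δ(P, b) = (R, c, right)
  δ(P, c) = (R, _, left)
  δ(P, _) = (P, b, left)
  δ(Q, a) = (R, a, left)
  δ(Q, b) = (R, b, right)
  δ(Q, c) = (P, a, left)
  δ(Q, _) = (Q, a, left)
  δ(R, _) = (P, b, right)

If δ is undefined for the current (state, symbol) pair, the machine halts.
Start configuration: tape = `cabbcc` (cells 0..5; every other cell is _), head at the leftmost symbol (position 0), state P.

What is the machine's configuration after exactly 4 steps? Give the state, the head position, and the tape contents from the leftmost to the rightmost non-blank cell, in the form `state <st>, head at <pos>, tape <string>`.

state R, head at 0, tape cbabbcc

P | _[c]abbcc   read c → write _, move left, go to R
R | [_]_abbcc   read _ → write b, move right, go to P
P | b[_]abbcc   read _ → write b, move left, go to P
P | [b]babbcc   read b → write c, move right, go to R
R | c[b]abbcc
After 4 steps: state R, head at 0, tape cbabbcc.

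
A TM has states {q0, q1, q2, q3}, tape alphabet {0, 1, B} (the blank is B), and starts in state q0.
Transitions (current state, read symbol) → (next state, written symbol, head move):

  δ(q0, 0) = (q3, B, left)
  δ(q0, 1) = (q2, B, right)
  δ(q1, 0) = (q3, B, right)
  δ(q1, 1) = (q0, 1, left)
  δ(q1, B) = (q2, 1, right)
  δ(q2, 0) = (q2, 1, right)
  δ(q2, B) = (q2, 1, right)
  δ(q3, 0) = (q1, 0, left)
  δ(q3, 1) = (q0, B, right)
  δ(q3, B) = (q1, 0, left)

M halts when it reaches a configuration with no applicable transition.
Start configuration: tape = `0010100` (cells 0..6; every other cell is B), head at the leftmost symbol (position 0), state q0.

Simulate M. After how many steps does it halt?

6

q0 | BB[0]010100   read 0 → write B, move left, go to q3
q3 | B[B]B010100   read B → write 0, move left, go to q1
q1 | [B]0B010100   read B → write 1, move right, go to q2
q2 | 1[0]B010100   read 0 → write 1, move right, go to q2
q2 | 11[B]010100   read B → write 1, move right, go to q2
q2 | 111[0]10100   read 0 → write 1, move right, go to q2
q2 | 1111[1]0100
M halts after 6 transitions.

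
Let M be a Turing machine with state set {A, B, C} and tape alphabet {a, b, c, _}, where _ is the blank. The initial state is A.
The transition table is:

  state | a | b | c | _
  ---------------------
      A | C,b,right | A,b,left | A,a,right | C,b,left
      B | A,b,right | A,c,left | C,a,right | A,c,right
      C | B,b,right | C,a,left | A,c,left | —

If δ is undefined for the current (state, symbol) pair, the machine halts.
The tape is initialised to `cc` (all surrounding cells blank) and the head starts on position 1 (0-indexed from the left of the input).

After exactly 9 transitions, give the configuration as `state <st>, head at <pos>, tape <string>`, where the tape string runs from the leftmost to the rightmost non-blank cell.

state=A head=1 tape=c[c]_   (A,c)→(A,a,right)
state=A head=2 tape=ca[_]   (A,_)→(C,b,left)
state=C head=1 tape=c[a]b   (C,a)→(B,b,right)
state=B head=2 tape=cb[b]   (B,b)→(A,c,left)
state=A head=1 tape=c[b]c   (A,b)→(A,b,left)
state=A head=0 tape=[c]bc   (A,c)→(A,a,right)
state=A head=1 tape=a[b]c   (A,b)→(A,b,left)
state=A head=0 tape=[a]bc   (A,a)→(C,b,right)
state=C head=1 tape=b[b]c   (C,b)→(C,a,left)
state=C head=0 tape=[b]ac
After 9 steps: state C, head at 0, tape bac.

state C, head at 0, tape bac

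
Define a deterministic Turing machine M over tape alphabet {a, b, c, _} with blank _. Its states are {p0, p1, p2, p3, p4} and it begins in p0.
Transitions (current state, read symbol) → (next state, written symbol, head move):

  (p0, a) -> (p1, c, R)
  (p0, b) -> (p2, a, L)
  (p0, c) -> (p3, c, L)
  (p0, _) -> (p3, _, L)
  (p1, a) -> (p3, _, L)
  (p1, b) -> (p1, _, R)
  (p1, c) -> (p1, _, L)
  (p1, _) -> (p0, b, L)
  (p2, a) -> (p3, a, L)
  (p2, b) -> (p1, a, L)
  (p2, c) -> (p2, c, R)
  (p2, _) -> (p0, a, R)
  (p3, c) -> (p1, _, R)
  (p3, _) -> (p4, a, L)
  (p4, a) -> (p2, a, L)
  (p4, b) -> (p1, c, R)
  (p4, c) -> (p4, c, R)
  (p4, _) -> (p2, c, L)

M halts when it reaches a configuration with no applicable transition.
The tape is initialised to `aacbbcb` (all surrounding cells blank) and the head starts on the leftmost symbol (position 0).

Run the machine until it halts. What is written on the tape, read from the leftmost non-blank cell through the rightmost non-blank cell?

aca_bcbbcb

p0 | ___[a]acbbcb   read a → write c, move R, go to p1
p1 | ___c[a]cbbcb   read a → write _, move L, go to p3
p3 | ___[c]_cbbcb   read c → write _, move R, go to p1
p1 | ____[_]cbbcb   read _ → write b, move L, go to p0
p0 | ___[_]bcbbcb   read _ → write _, move L, go to p3
p3 | __[_]_bcbbcb   read _ → write a, move L, go to p4
p4 | _[_]a_bcbbcb   read _ → write c, move L, go to p2
p2 | [_]ca_bcbbcb   read _ → write a, move R, go to p0
p0 | a[c]a_bcbbcb   read c → write c, move L, go to p3
p3 | [a]ca_bcbbcb
The non-blank tape span at halt is aca_bcbbcb.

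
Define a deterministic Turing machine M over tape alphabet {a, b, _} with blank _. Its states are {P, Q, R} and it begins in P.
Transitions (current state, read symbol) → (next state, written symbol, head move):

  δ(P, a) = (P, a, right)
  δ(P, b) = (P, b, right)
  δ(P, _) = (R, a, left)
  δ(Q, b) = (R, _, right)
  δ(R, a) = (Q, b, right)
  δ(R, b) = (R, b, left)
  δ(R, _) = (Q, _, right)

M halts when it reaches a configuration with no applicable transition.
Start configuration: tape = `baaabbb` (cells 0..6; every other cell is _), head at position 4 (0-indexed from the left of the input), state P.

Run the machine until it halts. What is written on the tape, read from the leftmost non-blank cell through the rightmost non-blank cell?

baab___b

P | baaa[b]bb__   read b → write b, move right, go to P
P | baaab[b]b__   read b → write b, move right, go to P
P | baaabb[b]__   read b → write b, move right, go to P
P | baaabbb[_]_   read _ → write a, move left, go to R
R | baaabb[b]a_   read b → write b, move left, go to R
R | baaab[b]ba_   read b → write b, move left, go to R
R | baaa[b]bba_   read b → write b, move left, go to R
R | baa[a]bbba_   read a → write b, move right, go to Q
Q | baab[b]bba_   read b → write _, move right, go to R
R | baab_[b]ba_   read b → write b, move left, go to R
R | baab[_]bba_   read _ → write _, move right, go to Q
Q | baab_[b]ba_   read b → write _, move right, go to R
R | baab__[b]a_   read b → write b, move left, go to R
R | baab_[_]ba_   read _ → write _, move right, go to Q
Q | baab__[b]a_   read b → write _, move right, go to R
R | baab___[a]_   read a → write b, move right, go to Q
Q | baab___b[_]
The non-blank tape span at halt is baab___b.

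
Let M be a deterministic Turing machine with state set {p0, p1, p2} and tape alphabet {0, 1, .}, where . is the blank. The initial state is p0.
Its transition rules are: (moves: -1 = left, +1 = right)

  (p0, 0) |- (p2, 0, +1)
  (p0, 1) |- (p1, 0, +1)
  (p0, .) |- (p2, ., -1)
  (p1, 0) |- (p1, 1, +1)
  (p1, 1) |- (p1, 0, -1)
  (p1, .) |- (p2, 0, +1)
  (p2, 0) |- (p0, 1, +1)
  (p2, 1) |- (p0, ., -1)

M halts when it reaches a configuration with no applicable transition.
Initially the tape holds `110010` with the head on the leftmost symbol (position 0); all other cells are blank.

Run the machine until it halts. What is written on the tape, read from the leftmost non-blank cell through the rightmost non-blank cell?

0101010

state=p0 head=0 tape=.[1]10010.   (p0,1)→(p1,0,+1)
state=p1 head=1 tape=.0[1]0010.   (p1,1)→(p1,0,-1)
state=p1 head=0 tape=.[0]00010.   (p1,0)→(p1,1,+1)
state=p1 head=1 tape=.1[0]0010.   (p1,0)→(p1,1,+1)
state=p1 head=2 tape=.11[0]010.   (p1,0)→(p1,1,+1)
state=p1 head=3 tape=.111[0]10.   (p1,0)→(p1,1,+1)
state=p1 head=4 tape=.1111[1]0.   (p1,1)→(p1,0,-1)
state=p1 head=3 tape=.111[1]00.   (p1,1)→(p1,0,-1)
state=p1 head=2 tape=.11[1]000.   (p1,1)→(p1,0,-1)
state=p1 head=1 tape=.1[1]0000.   (p1,1)→(p1,0,-1)
state=p1 head=0 tape=.[1]00000.   (p1,1)→(p1,0,-1)
state=p1 head=-1 tape=[.]000000.   (p1,.)→(p2,0,+1)
state=p2 head=0 tape=0[0]00000.   (p2,0)→(p0,1,+1)
state=p0 head=1 tape=01[0]0000.   (p0,0)→(p2,0,+1)
state=p2 head=2 tape=010[0]000.   (p2,0)→(p0,1,+1)
state=p0 head=3 tape=0101[0]00.   (p0,0)→(p2,0,+1)
state=p2 head=4 tape=01010[0]0.   (p2,0)→(p0,1,+1)
state=p0 head=5 tape=010101[0].   (p0,0)→(p2,0,+1)
state=p2 head=6 tape=0101010[.]
The non-blank tape span at halt is 0101010.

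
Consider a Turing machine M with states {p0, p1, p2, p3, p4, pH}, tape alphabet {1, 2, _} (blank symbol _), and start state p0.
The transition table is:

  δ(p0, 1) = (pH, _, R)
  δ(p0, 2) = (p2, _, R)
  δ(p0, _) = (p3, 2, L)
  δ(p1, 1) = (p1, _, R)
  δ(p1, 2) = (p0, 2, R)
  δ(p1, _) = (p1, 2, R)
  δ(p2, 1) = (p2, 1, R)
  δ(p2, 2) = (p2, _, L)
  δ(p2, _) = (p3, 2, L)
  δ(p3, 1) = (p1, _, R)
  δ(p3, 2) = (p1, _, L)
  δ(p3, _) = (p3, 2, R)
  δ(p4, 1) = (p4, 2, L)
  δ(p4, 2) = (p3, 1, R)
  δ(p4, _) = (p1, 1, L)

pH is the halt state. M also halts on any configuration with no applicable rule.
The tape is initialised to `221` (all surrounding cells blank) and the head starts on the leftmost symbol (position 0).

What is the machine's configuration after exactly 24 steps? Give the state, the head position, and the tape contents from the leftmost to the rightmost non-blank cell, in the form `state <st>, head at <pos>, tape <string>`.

state p2, head at 0, tape 222__1

p0 | ___[2]21   read 2 → write _, move R, go to p2
p2 | ____[2]1   read 2 → write _, move L, go to p2
p2 | ___[_]_1   read _ → write 2, move L, go to p3
p3 | __[_]2_1   read _ → write 2, move R, go to p3
p3 | __2[2]_1   read 2 → write _, move L, go to p1
p1 | __[2]__1   read 2 → write 2, move R, go to p0
p0 | __2[_]_1   read _ → write 2, move L, go to p3
p3 | __[2]2_1   read 2 → write _, move L, go to p1
p1 | _[_]_2_1   read _ → write 2, move R, go to p1
p1 | _2[_]2_1   read _ → write 2, move R, go to p1
p1 | _22[2]_1   read 2 → write 2, move R, go to p0
p0 | _222[_]1   read _ → write 2, move L, go to p3
p3 | _22[2]21   read 2 → write _, move L, go to p1
p1 | _2[2]_21   read 2 → write 2, move R, go to p0
p0 | _22[_]21   read _ → write 2, move L, go to p3
p3 | _2[2]221   read 2 → write _, move L, go to p1
p1 | _[2]_221   read 2 → write 2, move R, go to p0
p0 | _2[_]221   read _ → write 2, move L, go to p3
p3 | _[2]2221   read 2 → write _, move L, go to p1
p1 | [_]_2221   read _ → write 2, move R, go to p1
p1 | 2[_]2221   read _ → write 2, move R, go to p1
p1 | 22[2]221   read 2 → write 2, move R, go to p0
p0 | 222[2]21   read 2 → write _, move R, go to p2
p2 | 222_[2]1   read 2 → write _, move L, go to p2
p2 | 222[_]_1
After 24 steps: state p2, head at 0, tape 222__1.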